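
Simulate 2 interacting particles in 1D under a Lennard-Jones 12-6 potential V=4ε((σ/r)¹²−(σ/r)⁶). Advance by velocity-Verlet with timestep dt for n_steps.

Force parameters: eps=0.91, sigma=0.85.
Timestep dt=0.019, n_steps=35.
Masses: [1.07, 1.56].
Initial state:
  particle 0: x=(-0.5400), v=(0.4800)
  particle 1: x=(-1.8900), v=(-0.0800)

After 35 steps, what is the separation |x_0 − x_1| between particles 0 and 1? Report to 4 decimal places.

1.5073

step 0: x0=(-0.5400) x1=(-1.8900)
step 1: x0=(-0.5310) x1=(-1.8914)
step 2: x0=(-0.5223) x1=(-1.8926)
step 3: x0=(-0.5139) x1=(-1.8937)
step 4: x0=(-0.5058) x1=(-1.8945)
step 5: x0=(-0.4979) x1=(-1.8952)
step 6: x0=(-0.4902) x1=(-1.8957)
step 7: x0=(-0.4828) x1=(-1.8961)
step 8: x0=(-0.4756) x1=(-1.8963)
step 9: x0=(-0.4686) x1=(-1.8964)
step 10: x0=(-0.4618) x1=(-1.8963)
step 11: x0=(-0.4552) x1=(-1.8961)
step 12: x0=(-0.4488) x1=(-1.8957)
step 13: x0=(-0.4426) x1=(-1.8952)
step 14: x0=(-0.4366) x1=(-1.8946)
step 15: x0=(-0.4308) x1=(-1.8939)
step 16: x0=(-0.4251) x1=(-1.8930)
step 17: x0=(-0.4197) x1=(-1.8920)
step 18: x0=(-0.4144) x1=(-1.8909)
step 19: x0=(-0.4092) x1=(-1.8897)
step 20: x0=(-0.4043) x1=(-1.8884)
step 21: x0=(-0.3995) x1=(-1.8869)
step 22: x0=(-0.3948) x1=(-1.8854)
step 23: x0=(-0.3903) x1=(-1.8837)
step 24: x0=(-0.3860) x1=(-1.8820)
step 25: x0=(-0.3818) x1=(-1.8801)
step 26: x0=(-0.3778) x1=(-1.8781)
step 27: x0=(-0.3740) x1=(-1.8760)
step 28: x0=(-0.3702) x1=(-1.8738)
step 29: x0=(-0.3667) x1=(-1.8716)
step 30: x0=(-0.3633) x1=(-1.8692)
step 31: x0=(-0.3600) x1=(-1.8667)
step 32: x0=(-0.3569) x1=(-1.8641)
step 33: x0=(-0.3539) x1=(-1.8614)
step 34: x0=(-0.3511) x1=(-1.8586)
step 35: x0=(-0.3484) x1=(-1.8557)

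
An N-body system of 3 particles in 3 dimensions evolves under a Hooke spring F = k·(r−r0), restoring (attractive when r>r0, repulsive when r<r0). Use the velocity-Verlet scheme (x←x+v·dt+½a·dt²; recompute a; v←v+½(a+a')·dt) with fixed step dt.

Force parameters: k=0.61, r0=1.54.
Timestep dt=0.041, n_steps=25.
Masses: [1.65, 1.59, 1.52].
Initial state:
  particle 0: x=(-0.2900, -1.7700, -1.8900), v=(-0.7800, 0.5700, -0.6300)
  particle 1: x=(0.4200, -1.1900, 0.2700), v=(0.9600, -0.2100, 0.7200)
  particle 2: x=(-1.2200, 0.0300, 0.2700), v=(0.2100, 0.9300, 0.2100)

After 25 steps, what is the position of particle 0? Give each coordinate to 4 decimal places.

(-1.0276, -0.9864, -2.0875)

step 0: x0=(-0.2900, -1.7700, -1.8900) x1=(0.4200, -1.1900, 0.2700) x2=(-1.2200, 0.0300, 0.2700)
step 1: x0=(-0.3220, -1.7463, -1.9153) x1=(0.4592, -1.1986, 0.2993) x2=(-1.2111, 0.0677, 0.2783)
step 2: x0=(-0.3542, -1.7219, -1.9394) x1=(0.4978, -1.2071, 0.3280) x2=(-1.2016, 0.1047, 0.2858)
step 3: x0=(-0.3864, -1.6969, -1.9623) x1=(0.5360, -1.2154, 0.3562) x2=(-1.1915, 0.1407, 0.2926)
step 4: x0=(-0.4186, -1.6712, -1.9840) x1=(0.5736, -1.2237, 0.3838) x2=(-1.1808, 0.1759, 0.2987)
step 5: x0=(-0.4508, -1.6448, -2.0043) x1=(0.6106, -1.2317, 0.4108) x2=(-1.1695, 0.2102, 0.3041)
step 6: x0=(-0.4829, -1.6177, -2.0233) x1=(0.6469, -1.2396, 0.4371) x2=(-1.1575, 0.2435, 0.3087)
step 7: x0=(-0.5149, -1.5899, -2.0410) x1=(0.6825, -1.2473, 0.4626) x2=(-1.1449, 0.2759, 0.3125)
step 8: x0=(-0.5468, -1.5615, -2.0572) x1=(0.7173, -1.2547, 0.4874) x2=(-1.1317, 0.3073, 0.3156)
step 9: x0=(-0.5785, -1.5324, -2.0719) x1=(0.7513, -1.2618, 0.5114) x2=(-1.1178, 0.3377, 0.3180)
step 10: x0=(-0.6100, -1.5027, -2.0851) x1=(0.7845, -1.2686, 0.5346) x2=(-1.1032, 0.3670, 0.3196)
step 11: x0=(-0.6413, -1.4723, -2.0968) x1=(0.8168, -1.2751, 0.5569) x2=(-1.0880, 0.3953, 0.3204)
step 12: x0=(-0.6722, -1.4412, -2.1070) x1=(0.8481, -1.2813, 0.5783) x2=(-1.0721, 0.4225, 0.3205)
step 13: x0=(-0.7028, -1.4095, -2.1155) x1=(0.8784, -1.2870, 0.5987) x2=(-1.0556, 0.4486, 0.3198)
step 14: x0=(-0.7329, -1.3772, -2.1224) x1=(0.9077, -1.2923, 0.6182) x2=(-1.0384, 0.4736, 0.3184)
step 15: x0=(-0.7627, -1.3443, -2.1277) x1=(0.9359, -1.2972, 0.6367) x2=(-1.0205, 0.4974, 0.3162)
step 16: x0=(-0.7920, -1.3108, -2.1313) x1=(0.9630, -1.3016, 0.6542) x2=(-1.0021, 0.5202, 0.3133)
step 17: x0=(-0.8207, -1.2768, -2.1333) x1=(0.9890, -1.3055, 0.6706) x2=(-0.9829, 0.5418, 0.3097)
step 18: x0=(-0.8489, -1.2422, -2.1335) x1=(1.0137, -1.3089, 0.6859) x2=(-0.9632, 0.5622, 0.3054)
step 19: x0=(-0.8765, -1.2070, -2.1321) x1=(1.0373, -1.3117, 0.7002) x2=(-0.9428, 0.5815, 0.3004)
step 20: x0=(-0.9035, -1.1714, -2.1290) x1=(1.0596, -1.3139, 0.7133) x2=(-0.9218, 0.5997, 0.2947)
step 21: x0=(-0.9298, -1.1353, -2.1241) x1=(1.0807, -1.3155, 0.7253) x2=(-0.9002, 0.6166, 0.2883)
step 22: x0=(-0.9554, -1.0987, -2.1175) x1=(1.1004, -1.3165, 0.7361) x2=(-0.8780, 0.6325, 0.2813)
step 23: x0=(-0.9802, -1.0616, -2.1092) x1=(1.1188, -1.3169, 0.7458) x2=(-0.8552, 0.6471, 0.2736)
step 24: x0=(-1.0043, -1.0242, -2.0992) x1=(1.1359, -1.3166, 0.7543) x2=(-0.8319, 0.6606, 0.2653)
step 25: x0=(-1.0276, -0.9864, -2.0875) x1=(1.1516, -1.3156, 0.7616) x2=(-0.8080, 0.6730, 0.2564)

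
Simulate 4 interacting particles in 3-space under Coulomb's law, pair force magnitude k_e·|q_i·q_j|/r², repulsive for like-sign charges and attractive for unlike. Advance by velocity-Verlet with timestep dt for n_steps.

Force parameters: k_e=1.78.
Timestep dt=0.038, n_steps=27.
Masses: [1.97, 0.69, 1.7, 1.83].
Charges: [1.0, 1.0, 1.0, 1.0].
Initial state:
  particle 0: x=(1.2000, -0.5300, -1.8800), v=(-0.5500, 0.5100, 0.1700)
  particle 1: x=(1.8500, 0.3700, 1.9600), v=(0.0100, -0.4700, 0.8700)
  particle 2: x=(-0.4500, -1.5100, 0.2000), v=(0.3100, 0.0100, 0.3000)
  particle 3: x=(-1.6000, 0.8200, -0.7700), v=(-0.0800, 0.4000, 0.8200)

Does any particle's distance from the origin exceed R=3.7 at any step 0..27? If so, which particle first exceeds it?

step 0: x0=(1.2000, -0.5300, -1.8800) x1=(1.8500, 0.3700, 1.9600) x2=(-0.4500, -1.5100, 0.2000) x3=(-1.6000, 0.8200, -0.7700)
step 1: x0=(1.1792, -0.5106, -1.8737) x1=(1.8506, 0.3522, 1.9933) x2=(-0.4383, -1.5098, 0.2115) x3=(-1.6032, 0.8353, -0.7389)
step 2: x0=(1.1586, -0.4913, -1.8676) x1=(1.8515, 0.3347, 2.0271) x2=(-0.4267, -1.5098, 0.2231) x3=(-1.6066, 0.8508, -0.7078)
step 3: x0=(1.1381, -0.4719, -1.8617) x1=(1.8529, 0.3173, 2.0614) x2=(-0.4152, -1.5102, 0.2348) x3=(-1.6102, 0.8666, -0.6768)
step 4: x0=(1.1179, -0.4525, -1.8561) x1=(1.8547, 0.3001, 2.0962) x2=(-0.4038, -1.5109, 0.2467) x3=(-1.6141, 0.8825, -0.6458)
step 5: x0=(1.0978, -0.4332, -1.8507) x1=(1.8568, 0.2831, 2.1316) x2=(-0.3925, -1.5119, 0.2587) x3=(-1.6182, 0.8987, -0.6149)
step 6: x0=(1.0779, -0.4138, -1.8456) x1=(1.8594, 0.2663, 2.1674) x2=(-0.3813, -1.5131, 0.2709) x3=(-1.6226, 0.9150, -0.5841)
step 7: x0=(1.0581, -0.3945, -1.8407) x1=(1.8623, 0.2497, 2.2037) x2=(-0.3702, -1.5147, 0.2832) x3=(-1.6272, 0.9316, -0.5533)
step 8: x0=(1.0385, -0.3751, -1.8361) x1=(1.8656, 0.2332, 2.2405) x2=(-0.3593, -1.5166, 0.2956) x3=(-1.6320, 0.9484, -0.5225)
step 9: x0=(1.0192, -0.3557, -1.8317) x1=(1.8694, 0.2169, 2.2778) x2=(-0.3484, -1.5187, 0.3082) x3=(-1.6371, 0.9654, -0.4918)
step 10: x0=(0.9999, -0.3364, -1.8276) x1=(1.8735, 0.2007, 2.3156) x2=(-0.3376, -1.5212, 0.3208) x3=(-1.6424, 0.9826, -0.4610)
step 11: x0=(0.9809, -0.3170, -1.8237) x1=(1.8779, 0.1847, 2.3539) x2=(-0.3269, -1.5240, 0.3336) x3=(-1.6479, 1.0000, -0.4304)
step 12: x0=(0.9620, -0.2976, -1.8201) x1=(1.8828, 0.1689, 2.3927) x2=(-0.3164, -1.5270, 0.3465) x3=(-1.6537, 1.0176, -0.3997)
step 13: x0=(0.9432, -0.2781, -1.8167) x1=(1.8880, 0.1531, 2.4319) x2=(-0.3059, -1.5304, 0.3595) x3=(-1.6597, 1.0354, -0.3691)
step 14: x0=(0.9246, -0.2587, -1.8136) x1=(1.8937, 0.1376, 2.4717) x2=(-0.2955, -1.5340, 0.3727) x3=(-1.6659, 1.0534, -0.3385)
step 15: x0=(0.9062, -0.2392, -1.8107) x1=(1.8997, 0.1221, 2.5119) x2=(-0.2852, -1.5380, 0.3859) x3=(-1.6724, 1.0716, -0.3079)
step 16: x0=(0.8879, -0.2197, -1.8080) x1=(1.9060, 0.1068, 2.5526) x2=(-0.2749, -1.5422, 0.3993) x3=(-1.6791, 1.0900, -0.2773)
step 17: x0=(0.8698, -0.2002, -1.8057) x1=(1.9127, 0.0916, 2.5938) x2=(-0.2648, -1.5467, 0.4128) x3=(-1.6860, 1.1087, -0.2468)
step 18: x0=(0.8518, -0.1807, -1.8035) x1=(1.9198, 0.0765, 2.6354) x2=(-0.2547, -1.5515, 0.4263) x3=(-1.6931, 1.1275, -0.2162)
step 19: x0=(0.8340, -0.1612, -1.8016) x1=(1.9273, 0.0616, 2.6775) x2=(-0.2447, -1.5566, 0.4400) x3=(-1.7004, 1.1464, -0.1856)
step 20: x0=(0.8163, -0.1416, -1.8000) x1=(1.9351, 0.0467, 2.7201) x2=(-0.2348, -1.5619, 0.4538) x3=(-1.7080, 1.1656, -0.1551)
step 21: x0=(0.7987, -0.1220, -1.7986) x1=(1.9432, 0.0320, 2.7631) x2=(-0.2250, -1.5676, 0.4676) x3=(-1.7157, 1.1850, -0.1245)
step 22: x0=(0.7813, -0.1023, -1.7974) x1=(1.9517, 0.0173, 2.8066) x2=(-0.2152, -1.5735, 0.4816) x3=(-1.7237, 1.2045, -0.0940)
step 23: x0=(0.7640, -0.0827, -1.7965) x1=(1.9606, 0.0028, 2.8505) x2=(-0.2055, -1.5797, 0.4957) x3=(-1.7319, 1.2243, -0.0634)
step 24: x0=(0.7469, -0.0630, -1.7958) x1=(1.9697, -0.0117, 2.8949) x2=(-0.1958, -1.5861, 0.5098) x3=(-1.7403, 1.2442, -0.0328)
step 25: x0=(0.7298, -0.0432, -1.7954) x1=(1.9792, -0.0260, 2.9397) x2=(-0.1863, -1.5928, 0.5240) x3=(-1.7489, 1.2643, -0.0023)
step 26: x0=(0.7129, -0.0235, -1.7952) x1=(1.9891, -0.0403, 2.9850) x2=(-0.1767, -1.5998, 0.5383) x3=(-1.7577, 1.2846, 0.0283)
step 27: x0=(0.6961, -0.0036, -1.7952) x1=(1.9992, -0.0545, 3.0306) x2=(-0.1673, -1.6071, 0.5527) x3=(-1.7667, 1.3050, 0.0590)

no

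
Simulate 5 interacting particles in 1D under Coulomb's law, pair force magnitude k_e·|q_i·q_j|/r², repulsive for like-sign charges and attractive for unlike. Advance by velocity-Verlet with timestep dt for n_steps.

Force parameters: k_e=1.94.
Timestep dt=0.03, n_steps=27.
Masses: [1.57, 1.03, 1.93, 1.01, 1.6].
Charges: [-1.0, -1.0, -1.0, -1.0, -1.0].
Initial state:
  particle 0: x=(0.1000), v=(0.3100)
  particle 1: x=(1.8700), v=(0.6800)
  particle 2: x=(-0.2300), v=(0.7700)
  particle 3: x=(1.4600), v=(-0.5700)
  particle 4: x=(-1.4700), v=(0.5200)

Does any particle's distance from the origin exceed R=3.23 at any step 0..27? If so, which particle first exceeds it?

step 0: x0=(0.1000) x1=(1.8700) x2=(-0.2300) x3=(1.4600) x4=(-1.4700)
step 1: x0=(0.1142) x1=(1.8960) x2=(-0.2110) x3=(1.4386) x4=(-1.4551)
step 2: x0=(0.1383) x1=(1.9311) x2=(-0.2005) x3=(1.4108) x4=(-1.4416)
step 3: x0=(0.1715) x1=(1.9736) x2=(-0.1979) x3=(1.3786) x4=(-1.4294)
step 4: x0=(0.2122) x1=(2.0219) x2=(-0.2019) x3=(1.3435) x4=(-1.4186)
step 5: x0=(0.2587) x1=(2.0748) x2=(-0.2111) x3=(1.3071) x4=(-1.4092)
step 6: x0=(0.3092) x1=(2.1317) x2=(-0.2243) x3=(1.2702) x4=(-1.4012)
step 7: x0=(0.3624) x1=(2.1917) x2=(-0.2406) x3=(1.2339) x4=(-1.3946)
step 8: x0=(0.4173) x1=(2.2545) x2=(-0.2593) x3=(1.1990) x4=(-1.3894)
step 9: x0=(0.4728) x1=(2.3198) x2=(-0.2798) x3=(1.1665) x4=(-1.3856)
step 10: x0=(0.5279) x1=(2.3872) x2=(-0.3017) x3=(1.1374) x4=(-1.3833)
step 11: x0=(0.5817) x1=(2.4565) x2=(-0.3248) x3=(1.1129) x4=(-1.3825)
step 12: x0=(0.6328) x1=(2.5276) x2=(-0.3487) x3=(1.0947) x4=(-1.3832)
step 13: x0=(0.6798) x1=(2.6003) x2=(-0.3732) x3=(1.0849) x4=(-1.3854)
step 14: x0=(0.7210) x1=(2.6745) x2=(-0.3982) x3=(1.0859) x4=(-1.3892)
step 15: x0=(0.7548) x1=(2.7500) x2=(-0.4235) x3=(1.1003) x4=(-1.3946)
step 16: x0=(0.7799) x1=(2.8269) x2=(-0.4490) x3=(1.1296) x4=(-1.4016)
step 17: x0=(0.7967) x1=(2.9051) x2=(-0.4745) x3=(1.1734) x4=(-1.4103)
step 18: x0=(0.8063) x1=(2.9844) x2=(-0.5000) x3=(1.2297) x4=(-1.4207)
step 19: x0=(0.8103) x1=(3.0649) x2=(-0.5253) x3=(1.2959) x4=(-1.4328)
step 20: x0=(0.8103) x1=(3.1465) x2=(-0.5504) x3=(1.3696) x4=(-1.4466)
step 21: x0=(0.8073) x1=(3.2291) x2=(-0.5751) x3=(1.4490) x4=(-1.4622)
step 22: x0=(0.8022) x1=(3.3127) x2=(-0.5994) x3=(1.5327) x4=(-1.4796)
step 23: x0=(0.7957) x1=(3.3973) x2=(-0.6233) x3=(1.6196) x4=(-1.4988)
step 24: x0=(0.7881) x1=(3.4829) x2=(-0.6467) x3=(1.7090) x4=(-1.5197)
step 25: x0=(0.7798) x1=(3.5694) x2=(-0.6696) x3=(1.8005) x4=(-1.5425)
step 26: x0=(0.7710) x1=(3.6568) x2=(-0.6919) x3=(1.8934) x4=(-1.5670)
step 27: x0=(0.7619) x1=(3.7452) x2=(-0.7136) x3=(1.9876) x4=(-1.5933)

yes, particle 1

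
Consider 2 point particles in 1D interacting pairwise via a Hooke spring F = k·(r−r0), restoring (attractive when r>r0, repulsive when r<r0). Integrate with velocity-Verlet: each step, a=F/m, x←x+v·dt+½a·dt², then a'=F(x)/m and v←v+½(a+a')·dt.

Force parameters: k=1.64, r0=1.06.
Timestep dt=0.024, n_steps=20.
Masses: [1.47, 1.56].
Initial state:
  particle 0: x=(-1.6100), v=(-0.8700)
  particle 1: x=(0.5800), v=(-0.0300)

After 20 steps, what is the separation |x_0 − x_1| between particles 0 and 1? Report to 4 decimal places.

step 0: x0=(-1.6100) x1=(0.5800)
step 1: x0=(-1.6305) x1=(0.5789)
step 2: x0=(-1.6503) x1=(0.5772)
step 3: x0=(-1.6693) x1=(0.5747)
step 4: x0=(-1.6876) x1=(0.5715)
step 5: x0=(-1.7051) x1=(0.5676)
step 6: x0=(-1.7218) x1=(0.5630)
step 7: x0=(-1.7377) x1=(0.5576)
step 8: x0=(-1.7529) x1=(0.5515)
step 9: x0=(-1.7672) x1=(0.5446)
step 10: x0=(-1.7807) x1=(0.5369)
step 11: x0=(-1.7935) x1=(0.5285)
step 12: x0=(-1.8054) x1=(0.5194)
step 13: x0=(-1.8165) x1=(0.5094)
step 14: x0=(-1.8268) x1=(0.4987)
step 15: x0=(-1.8362) x1=(0.4873)
step 16: x0=(-1.8449) x1=(0.4750)
step 17: x0=(-1.8528) x1=(0.4620)
step 18: x0=(-1.8598) x1=(0.4483)
step 19: x0=(-1.8660) x1=(0.4338)
step 20: x0=(-1.8715) x1=(0.4185)

2.2900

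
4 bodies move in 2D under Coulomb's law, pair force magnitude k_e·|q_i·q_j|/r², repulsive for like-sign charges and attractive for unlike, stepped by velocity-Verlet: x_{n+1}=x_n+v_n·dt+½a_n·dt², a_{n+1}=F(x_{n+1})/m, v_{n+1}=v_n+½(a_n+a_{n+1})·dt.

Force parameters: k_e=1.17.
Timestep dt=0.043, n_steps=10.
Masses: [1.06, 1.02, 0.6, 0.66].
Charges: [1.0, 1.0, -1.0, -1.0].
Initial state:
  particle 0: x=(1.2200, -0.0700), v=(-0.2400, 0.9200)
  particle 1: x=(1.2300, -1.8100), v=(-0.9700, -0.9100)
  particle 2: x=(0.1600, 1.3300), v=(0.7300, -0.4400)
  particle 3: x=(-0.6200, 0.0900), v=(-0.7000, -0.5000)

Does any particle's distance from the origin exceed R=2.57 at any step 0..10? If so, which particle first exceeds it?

step 0: x0=(1.2200, -0.0700) x1=(1.2300, -1.8100) x2=(0.1600, 1.3300) x3=(-0.6200, 0.0900)
step 1: x0=(1.2092, -0.0298) x1=(1.1882, -1.8493) x2=(0.1922, 1.3112) x3=(-0.6499, 0.0676)
step 2: x0=(1.1973, 0.0116) x1=(1.1460, -1.8888) x2=(0.2263, 1.2923) x3=(-0.6793, 0.0437)
step 3: x0=(1.1845, 0.0542) x1=(1.1036, -1.9285) x2=(0.2621, 1.2733) x3=(-0.7083, 0.0183)
step 4: x0=(1.1705, 0.0980) x1=(1.0610, -1.9683) x2=(0.2998, 1.2539) x3=(-0.7368, -0.0085)
step 5: x0=(1.1554, 0.1431) x1=(1.0180, -2.0083) x2=(0.3395, 1.2337) x3=(-0.7649, -0.0365)
step 6: x0=(1.1392, 0.1894) x1=(0.9748, -2.0482) x2=(0.3813, 1.2127) x3=(-0.7926, -0.0656)
step 7: x0=(1.1217, 0.2370) x1=(0.9313, -2.0882) x2=(0.4252, 1.1905) x3=(-0.8198, -0.0958)
step 8: x0=(1.1028, 0.2861) x1=(0.8876, -2.1281) x2=(0.4715, 1.1666) x3=(-0.8467, -0.1269)
step 9: x0=(1.0825, 0.3369) x1=(0.8436, -2.1680) x2=(0.5204, 1.1407) x3=(-0.8731, -0.1589)
step 10: x0=(1.0605, 0.3896) x1=(0.7994, -2.2078) x2=(0.5722, 1.1121) x3=(-0.8990, -0.1916)

no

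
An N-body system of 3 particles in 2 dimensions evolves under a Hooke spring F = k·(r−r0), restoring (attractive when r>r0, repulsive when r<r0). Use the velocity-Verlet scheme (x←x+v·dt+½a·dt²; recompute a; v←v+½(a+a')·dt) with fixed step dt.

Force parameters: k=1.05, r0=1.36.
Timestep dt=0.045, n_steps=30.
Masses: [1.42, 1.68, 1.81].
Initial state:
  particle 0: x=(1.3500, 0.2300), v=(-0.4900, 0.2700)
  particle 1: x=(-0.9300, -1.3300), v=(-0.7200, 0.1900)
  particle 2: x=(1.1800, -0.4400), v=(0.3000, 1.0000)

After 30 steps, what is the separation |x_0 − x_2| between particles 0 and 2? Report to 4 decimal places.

step 0: x0=(1.3500, 0.2300) x1=(-0.9300, -1.3300) x2=(1.1800, -0.4400)
step 1: x0=(1.3272, 0.2420) x1=(-0.9611, -1.3207) x2=(1.1929, -0.3956)
step 2: x0=(1.3029, 0.2539) x1=(-0.9896, -1.3099) x2=(1.2046, -0.3525)
step 3: x0=(1.2770, 0.2657) x1=(-1.0155, -1.2976) x2=(1.2150, -0.3107)
step 4: x0=(1.2495, 0.2775) x1=(-1.0386, -1.2838) x2=(1.2241, -0.2703)
step 5: x0=(1.2203, 0.2893) x1=(-1.0589, -1.2683) x2=(1.2320, -0.2314)
step 6: x0=(1.1893, 0.3011) x1=(-1.0764, -1.2512) x2=(1.2387, -0.1941)
step 7: x0=(1.1565, 0.3131) x1=(-1.0912, -1.2326) x2=(1.2443, -0.1584)
step 8: x0=(1.1218, 0.3252) x1=(-1.1031, -1.2123) x2=(1.2487, -0.1242)
step 9: x0=(1.0850, 0.3375) x1=(-1.1121, -1.1903) x2=(1.2521, -0.0917)
step 10: x0=(1.0462, 0.3499) x1=(-1.1184, -1.1668) x2=(1.2546, -0.0608)
step 11: x0=(1.0051, 0.3623) x1=(-1.1220, -1.1417) x2=(1.2562, -0.0315)
step 12: x0=(0.9618, 0.3749) x1=(-1.1227, -1.1150) x2=(1.2570, -0.0036)
step 13: x0=(0.9163, 0.3874) x1=(-1.1208, -1.0867) x2=(1.2571, 0.0227)
step 14: x0=(0.8684, 0.3998) x1=(-1.1163, -1.0568) x2=(1.2565, 0.0478)
step 15: x0=(0.8183, 0.4122) x1=(-1.1092, -1.0255) x2=(1.2554, 0.0715)
step 16: x0=(0.7660, 0.4243) x1=(-1.0996, -0.9928) x2=(1.2536, 0.0940)
step 17: x0=(0.7116, 0.4362) x1=(-1.0876, -0.9586) x2=(1.2513, 0.1155)
step 18: x0=(0.6551, 0.4478) x1=(-1.0733, -0.9230) x2=(1.2484, 0.1359)
step 19: x0=(0.5968, 0.4591) x1=(-1.0567, -0.8862) x2=(1.2450, 0.1553)
step 20: x0=(0.5366, 0.4700) x1=(-1.0381, -0.8482) x2=(1.2410, 0.1738)
step 21: x0=(0.4749, 0.4807) x1=(-1.0175, -0.8090) x2=(1.2365, 0.1916)
step 22: x0=(0.4117, 0.4910) x1=(-0.9950, -0.7687) x2=(1.2313, 0.2085)
step 23: x0=(0.3472, 0.5011) x1=(-0.9708, -0.7274) x2=(1.2255, 0.2248)
step 24: x0=(0.2816, 0.5109) x1=(-0.9450, -0.6853) x2=(1.2192, 0.2404)
step 25: x0=(0.2150, 0.5205) x1=(-0.9176, -0.6423) x2=(1.2122, 0.2555)
step 26: x0=(0.1477, 0.5299) x1=(-0.8890, -0.5986) x2=(1.2045, 0.2700)
step 27: x0=(0.0799, 0.5392) x1=(-0.8591, -0.5543) x2=(1.1961, 0.2841)
step 28: x0=(0.0116, 0.5486) x1=(-0.8282, -0.5096) x2=(1.1871, 0.2977)
step 29: x0=(-0.0568, 0.5580) x1=(-0.7963, -0.4644) x2=(1.1774, 0.3109)
step 30: x0=(-0.1254, 0.5675) x1=(-0.7636, -0.4190) x2=(1.1669, 0.3237)

1.3151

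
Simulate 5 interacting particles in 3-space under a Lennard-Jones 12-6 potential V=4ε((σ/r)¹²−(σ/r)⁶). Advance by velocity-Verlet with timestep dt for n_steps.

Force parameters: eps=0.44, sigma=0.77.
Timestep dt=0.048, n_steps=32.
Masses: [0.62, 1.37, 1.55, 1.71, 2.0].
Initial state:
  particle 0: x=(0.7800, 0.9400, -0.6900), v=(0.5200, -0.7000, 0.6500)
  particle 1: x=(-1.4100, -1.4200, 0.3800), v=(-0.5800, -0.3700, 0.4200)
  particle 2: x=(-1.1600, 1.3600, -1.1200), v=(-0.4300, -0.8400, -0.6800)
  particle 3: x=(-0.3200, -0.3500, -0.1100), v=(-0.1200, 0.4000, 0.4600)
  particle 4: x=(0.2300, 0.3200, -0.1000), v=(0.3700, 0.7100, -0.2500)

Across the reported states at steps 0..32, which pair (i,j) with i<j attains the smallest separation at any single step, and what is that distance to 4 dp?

pair (0,4), distance 0.7770

step 0: x0=(0.7800, 0.9400, -0.6900) x1=(-1.4100, -1.4200, 0.3800) x2=(-1.1600, 1.3600, -1.1200) x3=(-0.3200, -0.3500, -0.1100) x4=(0.2300, 0.3200, -0.1000)
step 1: x0=(0.8037, 0.9050, -0.6575) x1=(-1.4378, -1.4377, 0.4001) x2=(-1.1806, 1.3197, -1.1526) x3=(-0.3257, -0.3308, -0.0879) x4=(0.2481, 0.3545, -0.1124)
step 2: x0=(0.8242, 0.8669, -0.6220) x1=(-1.4655, -1.4553, 0.4202) x2=(-1.2012, 1.2793, -1.1852) x3=(-0.3307, -0.3106, -0.0659) x4=(0.2664, 0.3891, -0.1257)
step 3: x0=(0.8430, 0.8273, -0.5850) x1=(-1.4931, -1.4729, 0.4403) x2=(-1.2217, 1.2389, -1.2178) x3=(-0.3347, -0.2892, -0.0439) x4=(0.2843, 0.4230, -0.1394)
step 4: x0=(0.8695, 0.7934, -0.5543) x1=(-1.5207, -1.4904, 0.4604) x2=(-1.2422, 1.1985, -1.2504) x3=(-0.3374, -0.2664, -0.0222) x4=(0.2987, 0.4540, -0.1509)
step 5: x0=(0.9274, 0.7780, -0.5458) x1=(-1.5483, -1.5079, 0.4804) x2=(-1.2627, 1.1581, -1.2829) x3=(-0.3389, -0.2422, -0.0007) x4=(0.3023, 0.4780, -0.1554)
step 6: x0=(1.0055, 0.7724, -0.5500) x1=(-1.5758, -1.5253, 0.5004) x2=(-1.2831, 1.1176, -1.3154) x3=(-0.3392, -0.2166, 0.0205) x4=(0.2986, 0.4979, -0.1556)
step 7: x0=(1.0850, 0.7672, -0.5550) x1=(-1.6032, -1.5426, 0.5204) x2=(-1.3035, 1.0771, -1.3479) x3=(-0.3384, -0.1897, 0.0413) x4=(0.2933, 0.5164, -0.1554)
step 8: x0=(1.1603, 0.7607, -0.5579) x1=(-1.6307, -1.5600, 0.5404) x2=(-1.3239, 1.0366, -1.3803) x3=(-0.3363, -0.1615, 0.0618) x4=(0.2883, 0.5342, -0.1554)
step 9: x0=(1.2312, 0.7530, -0.5587) x1=(-1.6581, -1.5773, 0.5604) x2=(-1.3443, 0.9961, -1.4127) x3=(-0.3330, -0.1318, 0.0818) x4=(0.2835, 0.5512, -0.1558)
step 10: x0=(1.2984, 0.7445, -0.5580) x1=(-1.6855, -1.5946, 0.5804) x2=(-1.3646, 0.9556, -1.4451) x3=(-0.3285, -0.1009, 0.1013) x4=(0.2789, 0.5673, -0.1562)
step 11: x0=(1.3627, 0.7355, -0.5562) x1=(-1.7129, -1.6119, 0.6003) x2=(-1.3849, 0.9151, -1.4775) x3=(-0.3228, -0.0687, 0.1203) x4=(0.2741, 0.5825, -0.1565)
step 12: x0=(1.4248, 0.7262, -0.5536) x1=(-1.7402, -1.6292, 0.6203) x2=(-1.4052, 0.8745, -1.5099) x3=(-0.3160, -0.0352, 0.1388) x4=(0.2690, 0.5967, -0.1567)
step 13: x0=(1.4853, 0.7166, -0.5504) x1=(-1.7676, -1.6464, 0.6402) x2=(-1.4254, 0.8340, -1.5422) x3=(-0.3082, -0.0007, 0.1568) x4=(0.2636, 0.6101, -0.1566)
step 14: x0=(1.5445, 0.7069, -0.5468) x1=(-1.7950, -1.6636, 0.6602) x2=(-1.4457, 0.7934, -1.5745) x3=(-0.2997, 0.0346, 0.1743) x4=(0.2578, 0.6228, -0.1563)
step 15: x0=(1.6028, 0.6972, -0.5429) x1=(-1.8223, -1.6809, 0.6801) x2=(-1.4659, 0.7528, -1.6068) x3=(-0.2908, 0.0703, 0.1916) x4=(0.2521, 0.6352, -0.1559)
step 16: x0=(1.6603, 0.6874, -0.5388) x1=(-1.8496, -1.6981, 0.7001) x2=(-1.4861, 0.7123, -1.6391) x3=(-0.2822, 0.1057, 0.2091) x4=(0.2468, 0.6479, -0.1557)
step 17: x0=(1.7173, 0.6776, -0.5345) x1=(-1.8770, -1.7153, 0.7200) x2=(-1.5063, 0.6717, -1.6714) x3=(-0.2747, 0.1399, 0.2274) x4=(0.2426, 0.6615, -0.1562)
step 18: x0=(1.7739, 0.6678, -0.5301) x1=(-1.9043, -1.7325, 0.7400) x2=(-1.5265, 0.6311, -1.7036) x3=(-0.2692, 0.1722, 0.2471) x4=(0.2402, 0.6769, -0.1581)
step 19: x0=(1.8301, 0.6580, -0.5257) x1=(-1.9316, -1.7497, 0.7599) x2=(-1.5467, 0.5905, -1.7358) x3=(-0.2661, 0.2021, 0.2687) x4=(0.2400, 0.6943, -0.1615)
step 20: x0=(1.8860, 0.6481, -0.5211) x1=(-1.9589, -1.7669, 0.7799) x2=(-1.5669, 0.5500, -1.7681) x3=(-0.2651, 0.2299, 0.2921) x4=(0.2416, 0.7134, -0.1665)
step 21: x0=(1.9418, 0.6383, -0.5166) x1=(-1.9862, -1.7841, 0.7998) x2=(-1.5870, 0.5094, -1.8003) x3=(-0.2653, 0.2565, 0.3167) x4=(0.2444, 0.7336, -0.1726)
step 22: x0=(1.9973, 0.6285, -0.5119) x1=(-2.0135, -1.8013, 0.8197) x2=(-1.6072, 0.4688, -1.8325) x3=(-0.2661, 0.2827, 0.3417) x4=(0.2477, 0.7542, -0.1790)
step 23: x0=(2.0527, 0.6187, -0.5073) x1=(-2.0408, -1.8185, 0.8397) x2=(-1.6273, 0.4282, -1.8647) x3=(-0.2666, 0.3090, 0.3665) x4=(0.2508, 0.7746, -0.1853)
step 24: x0=(2.1079, 0.6089, -0.5026) x1=(-2.0682, -1.8357, 0.8596) x2=(-1.6475, 0.3876, -1.8969) x3=(-0.2666, 0.3359, 0.3907) x4=(0.2534, 0.7946, -0.1911)
step 25: x0=(2.1631, 0.5991, -0.4979) x1=(-2.0955, -1.8529, 0.8796) x2=(-1.6676, 0.3471, -1.9291) x3=(-0.2657, 0.3635, 0.4139) x4=(0.2554, 0.8139, -0.1960)
step 26: x0=(2.2181, 0.5893, -0.4932) x1=(-2.1228, -1.8701, 0.8995) x2=(-1.6877, 0.3065, -1.9613) x3=(-0.2639, 0.3919, 0.4360) x4=(0.2566, 0.8325, -0.2001)
step 27: x0=(2.2731, 0.5795, -0.4885) x1=(-2.1501, -1.8873, 0.9194) x2=(-1.7079, 0.2659, -1.9935) x3=(-0.2611, 0.4212, 0.4569) x4=(0.2569, 0.8504, -0.2031)
step 28: x0=(2.3280, 0.5697, -0.4838) x1=(-2.1774, -1.9044, 0.9394) x2=(-1.7280, 0.2253, -2.0256) x3=(-0.2572, 0.4512, 0.4766) x4=(0.2565, 0.8676, -0.2050)
step 29: x0=(2.3829, 0.5600, -0.4790) x1=(-2.2047, -1.9216, 0.9593) x2=(-1.7481, 0.1847, -2.0578) x3=(-0.2524, 0.4821, 0.4949) x4=(0.2551, 0.8841, -0.2058)
step 30: x0=(2.4378, 0.5502, -0.4743) x1=(-2.2320, -1.9388, 0.9792) x2=(-1.7682, 0.1442, -2.0900) x3=(-0.2467, 0.5138, 0.5119) x4=(0.2530, 0.8999, -0.2054)
step 31: x0=(2.4926, 0.5405, -0.4695) x1=(-2.2593, -1.9560, 0.9992) x2=(-1.7883, 0.1036, -2.1221) x3=(-0.2399, 0.5462, 0.5275) x4=(0.2500, 0.9151, -0.2039)
step 32: x0=(2.5474, 0.5307, -0.4648) x1=(-2.2865, -1.9732, 1.0191) x2=(-1.8084, 0.0630, -2.1543) x3=(-0.2322, 0.5793, 0.5416) x4=(0.2462, 0.9297, -0.2011)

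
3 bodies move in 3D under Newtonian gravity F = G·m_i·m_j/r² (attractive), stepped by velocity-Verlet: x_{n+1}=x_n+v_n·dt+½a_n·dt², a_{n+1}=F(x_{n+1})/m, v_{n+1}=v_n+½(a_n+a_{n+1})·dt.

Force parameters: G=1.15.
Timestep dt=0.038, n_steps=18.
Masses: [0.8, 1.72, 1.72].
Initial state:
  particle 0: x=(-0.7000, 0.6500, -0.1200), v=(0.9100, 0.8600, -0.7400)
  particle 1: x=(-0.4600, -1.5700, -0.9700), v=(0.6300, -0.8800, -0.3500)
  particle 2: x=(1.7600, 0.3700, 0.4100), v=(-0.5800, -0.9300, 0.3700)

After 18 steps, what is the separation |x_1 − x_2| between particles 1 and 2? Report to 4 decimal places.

step 0: x0=(-0.7000, 0.6500, -0.1200) x1=(-0.4600, -1.5700, -0.9700) x2=(1.7600, 0.3700, 0.4100)
step 1: x0=(-0.6652, 0.6824, -0.1482) x1=(-0.4360, -1.6033, -0.9832) x2=(1.7378, 0.3346, 0.4240)
step 2: x0=(-0.6299, 0.7143, -0.1764) x1=(-0.4118, -1.6361, -0.9962) x2=(1.7151, 0.2990, 0.4378)
step 3: x0=(-0.5941, 0.7457, -0.2046) x1=(-0.3874, -1.6686, -1.0090) x2=(1.6921, 0.2634, 0.4514)
step 4: x0=(-0.5578, 0.7766, -0.2329) x1=(-0.3629, -1.7008, -1.0216) x2=(1.6687, 0.2276, 0.4649)
step 5: x0=(-0.5210, 0.8070, -0.2611) x1=(-0.3383, -1.7326, -1.0341) x2=(1.6449, 0.1917, 0.4781)
step 6: x0=(-0.4837, 0.8369, -0.2893) x1=(-0.3134, -1.7640, -1.0463) x2=(1.6207, 0.1556, 0.4912)
step 7: x0=(-0.4460, 0.8662, -0.3175) x1=(-0.2884, -1.7951, -1.0583) x2=(1.5961, 0.1195, 0.5040)
step 8: x0=(-0.4077, 0.8950, -0.3455) x1=(-0.2632, -1.8258, -1.0702) x2=(1.5711, 0.0832, 0.5165)
step 9: x0=(-0.3690, 0.9233, -0.3735) x1=(-0.2378, -1.8562, -1.0818) x2=(1.5457, 0.0469, 0.5289)
step 10: x0=(-0.3298, 0.9510, -0.4013) x1=(-0.2123, -1.8863, -1.0933) x2=(1.5200, 0.0105, 0.5409)
step 11: x0=(-0.2901, 0.9782, -0.4289) x1=(-0.1866, -1.9160, -1.1045) x2=(1.4938, -0.0260, 0.5527)
step 12: x0=(-0.2500, 1.0048, -0.4564) x1=(-0.1608, -1.9453, -1.1156) x2=(1.4673, -0.0626, 0.5642)
step 13: x0=(-0.2095, 1.0309, -0.4837) x1=(-0.1347, -1.9744, -1.1264) x2=(1.4404, -0.0993, 0.5755)
step 14: x0=(-0.1685, 1.0564, -0.5109) x1=(-0.1085, -2.0030, -1.1370) x2=(1.4131, -0.1361, 0.5864)
step 15: x0=(-0.1272, 1.0812, -0.5378) x1=(-0.0822, -2.0314, -1.1475) x2=(1.3855, -0.1729, 0.5970)
step 16: x0=(-0.0854, 1.1056, -0.5645) x1=(-0.0556, -2.0594, -1.1576) x2=(1.3575, -0.2098, 0.6073)
step 17: x0=(-0.0434, 1.1293, -0.5909) x1=(-0.0290, -2.0871, -1.1676) x2=(1.3293, -0.2467, 0.6172)
step 18: x0=(-0.0010, 1.1524, -0.6171) x1=(-0.0021, -2.1144, -1.1773) x2=(1.3007, -0.2837, 0.6268)

2.8816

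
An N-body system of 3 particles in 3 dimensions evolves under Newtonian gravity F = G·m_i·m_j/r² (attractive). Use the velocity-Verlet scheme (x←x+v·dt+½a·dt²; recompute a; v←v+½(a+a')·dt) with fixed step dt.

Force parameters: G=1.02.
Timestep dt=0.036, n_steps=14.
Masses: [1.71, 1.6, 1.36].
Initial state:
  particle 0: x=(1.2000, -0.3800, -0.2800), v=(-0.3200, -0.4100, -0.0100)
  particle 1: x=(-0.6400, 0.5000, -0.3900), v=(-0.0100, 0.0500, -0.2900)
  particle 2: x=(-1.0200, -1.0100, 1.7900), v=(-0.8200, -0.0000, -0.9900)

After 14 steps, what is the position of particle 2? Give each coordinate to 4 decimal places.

(-1.4088, -0.9878, 1.2518)

step 0: x0=(1.2000, -0.3800, -0.2800) x1=(-0.6400, 0.5000, -0.3900) x2=(-1.0200, -1.0100, 1.7900)
step 1: x0=(1.1882, -0.3947, -0.2803) x1=(-0.6401, 0.5016, -0.4003) x2=(-1.0494, -1.0099, 1.7542)
step 2: x0=(1.1758, -0.4092, -0.2805) x1=(-0.6398, 0.5028, -0.4104) x2=(-1.0786, -1.0096, 1.7179)
step 3: x0=(1.1628, -0.4234, -0.2807) x1=(-0.6391, 0.5037, -0.4203) x2=(-1.1076, -1.0090, 1.6813)
step 4: x0=(1.1492, -0.4375, -0.2807) x1=(-0.6379, 0.5041, -0.4299) x2=(-1.1363, -1.0083, 1.6443)
step 5: x0=(1.1350, -0.4514, -0.2806) x1=(-0.6362, 0.5042, -0.4392) x2=(-1.1648, -1.0073, 1.6068)
step 6: x0=(1.1202, -0.4651, -0.2805) x1=(-0.6342, 0.5038, -0.4483) x2=(-1.1931, -1.0061, 1.5690)
step 7: x0=(1.1048, -0.4786, -0.2803) x1=(-0.6317, 0.5030, -0.4571) x2=(-1.2210, -1.0046, 1.5308)
step 8: x0=(1.0887, -0.4918, -0.2800) x1=(-0.6287, 0.5017, -0.4657) x2=(-1.2488, -1.0029, 1.4921)
step 9: x0=(1.0721, -0.5048, -0.2797) x1=(-0.6254, 0.5000, -0.4740) x2=(-1.2762, -1.0010, 1.4531)
step 10: x0=(1.0548, -0.5176, -0.2792) x1=(-0.6216, 0.4979, -0.4821) x2=(-1.3033, -0.9989, 1.4136)
step 11: x0=(1.0369, -0.5301, -0.2788) x1=(-0.6175, 0.4952, -0.4898) x2=(-1.3302, -0.9965, 1.3738)
step 12: x0=(1.0184, -0.5424, -0.2782) x1=(-0.6129, 0.4921, -0.4973) x2=(-1.3567, -0.9938, 1.3335)
step 13: x0=(0.9992, -0.5544, -0.2776) x1=(-0.6078, 0.4885, -0.5045) x2=(-1.3829, -0.9909, 1.2929)
step 14: x0=(0.9794, -0.5662, -0.2770) x1=(-0.6024, 0.4844, -0.5114) x2=(-1.4088, -0.9878, 1.2518)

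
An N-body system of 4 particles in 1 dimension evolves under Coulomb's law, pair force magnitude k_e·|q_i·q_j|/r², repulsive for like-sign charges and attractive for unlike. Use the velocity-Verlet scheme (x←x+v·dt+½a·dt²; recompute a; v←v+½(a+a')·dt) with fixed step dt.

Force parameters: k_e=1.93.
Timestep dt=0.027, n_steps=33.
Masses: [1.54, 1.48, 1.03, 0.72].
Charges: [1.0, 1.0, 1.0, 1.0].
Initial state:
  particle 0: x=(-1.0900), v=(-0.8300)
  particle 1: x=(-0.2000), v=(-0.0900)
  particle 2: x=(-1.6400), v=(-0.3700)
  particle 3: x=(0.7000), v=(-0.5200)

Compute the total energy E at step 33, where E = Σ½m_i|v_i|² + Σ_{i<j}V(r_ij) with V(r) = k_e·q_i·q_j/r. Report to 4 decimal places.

step 0: x0=(-1.0900) x1=(-0.2000) x2=(-1.6400) x3=(0.7000)
step 1: x0=(-1.1116) x1=(-0.2022) x2=(-1.6527) x3=(0.6876)
step 2: x0=(-1.1315) x1=(-0.2040) x2=(-1.6710) x3=(0.6787)
step 3: x0=(-1.1496) x1=(-0.2054) x2=(-1.6948) x3=(0.6733)
step 4: x0=(-1.1659) x1=(-0.2066) x2=(-1.7241) x3=(0.6713)
step 5: x0=(-1.1805) x1=(-0.2076) x2=(-1.7586) x3=(0.6727)
step 6: x0=(-1.1937) x1=(-0.2084) x2=(-1.7980) x3=(0.6776)
step 7: x0=(-1.2055) x1=(-0.2091) x2=(-1.8419) x3=(0.6859)
step 8: x0=(-1.2163) x1=(-0.2096) x2=(-1.8899) x3=(0.6974)
step 9: x0=(-1.2262) x1=(-0.2101) x2=(-1.9416) x3=(0.7121)
step 10: x0=(-1.2354) x1=(-0.2104) x2=(-1.9966) x3=(0.7300)
step 11: x0=(-1.2442) x1=(-0.2105) x2=(-2.0546) x3=(0.7508)
step 12: x0=(-1.2527) x1=(-0.2106) x2=(-2.1153) x3=(0.7744)
step 13: x0=(-1.2610) x1=(-0.2104) x2=(-2.1783) x3=(0.8008)
step 14: x0=(-1.2692) x1=(-0.2101) x2=(-2.2434) x3=(0.8298)
step 15: x0=(-1.2776) x1=(-0.2096) x2=(-2.3105) x3=(0.8612)
step 16: x0=(-1.2860) x1=(-0.2089) x2=(-2.3793) x3=(0.8950)
step 17: x0=(-1.2947) x1=(-0.2079) x2=(-2.4496) x3=(0.9310)
step 18: x0=(-1.3036) x1=(-0.2067) x2=(-2.5214) x3=(0.9690)
step 19: x0=(-1.3129) x1=(-0.2052) x2=(-2.5945) x3=(1.0090)
step 20: x0=(-1.3225) x1=(-0.2034) x2=(-2.6687) x3=(1.0508)
step 21: x0=(-1.3326) x1=(-0.2013) x2=(-2.7440) x3=(1.0944)
step 22: x0=(-1.3430) x1=(-0.1989) x2=(-2.8203) x3=(1.1395)
step 23: x0=(-1.3538) x1=(-0.1961) x2=(-2.8975) x3=(1.1863)
step 24: x0=(-1.3651) x1=(-0.1930) x2=(-2.9755) x3=(1.2344)
step 25: x0=(-1.3769) x1=(-0.1895) x2=(-3.0544) x3=(1.2839)
step 26: x0=(-1.3891) x1=(-0.1857) x2=(-3.1339) x3=(1.3347)
step 27: x0=(-1.4017) x1=(-0.1816) x2=(-3.2142) x3=(1.3867)
step 28: x0=(-1.4148) x1=(-0.1770) x2=(-3.2950) x3=(1.4399)
step 29: x0=(-1.4284) x1=(-0.1722) x2=(-3.3765) x3=(1.4941)
step 30: x0=(-1.4424) x1=(-0.1669) x2=(-3.4584) x3=(1.5493)
step 31: x0=(-1.4568) x1=(-0.1614) x2=(-3.5410) x3=(1.6055)
step 32: x0=(-1.4717) x1=(-0.1554) x2=(-3.6240) x3=(1.6626)
step 33: x0=(-1.4869) x1=(-0.1492) x2=(-3.7074) x3=(1.7206)
step 0 velocities: v0=(-0.8300) v1=(-0.0900) v2=(-0.3700) v3=(-0.5200)
step 0: KE=0.7043, PE=11.0654, E=11.7696
step 33 velocities: v0=(-0.5739) v1=(0.2382) v2=(-3.0989) v3=(2.1617)
step 33: KE=6.9235, PE=4.8438, E=11.7673

11.7673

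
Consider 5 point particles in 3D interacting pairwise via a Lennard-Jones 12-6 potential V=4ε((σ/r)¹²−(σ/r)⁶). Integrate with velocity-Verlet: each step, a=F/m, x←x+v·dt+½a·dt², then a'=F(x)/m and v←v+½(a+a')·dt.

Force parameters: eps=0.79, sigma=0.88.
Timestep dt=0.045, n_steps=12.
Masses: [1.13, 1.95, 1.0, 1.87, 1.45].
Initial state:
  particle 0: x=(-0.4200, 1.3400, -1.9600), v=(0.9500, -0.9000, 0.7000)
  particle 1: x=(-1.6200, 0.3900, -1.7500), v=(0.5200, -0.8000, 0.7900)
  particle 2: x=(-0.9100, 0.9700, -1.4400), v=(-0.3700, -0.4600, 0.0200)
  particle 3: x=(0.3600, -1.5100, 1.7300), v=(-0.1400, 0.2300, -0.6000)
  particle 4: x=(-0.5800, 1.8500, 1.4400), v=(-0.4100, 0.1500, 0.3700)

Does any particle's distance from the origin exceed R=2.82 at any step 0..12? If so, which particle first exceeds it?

step 0: x0=(-0.4200, 1.3400, -1.9600) x1=(-1.6200, 0.3900, -1.7500) x2=(-0.9100, 0.9700, -1.4400) x3=(0.3600, -1.5100, 1.7300) x4=(-0.5800, 1.8500, 1.4400)
step 1: x0=(-0.3242, 1.3395, -1.9850) x1=(-1.5970, 0.3537, -1.7147) x2=(-0.9858, 0.9047, -1.3747) x3=(0.3537, -1.4996, 1.7030) x4=(-0.5985, 1.8567, 1.4566)
step 2: x0=(-0.2295, 1.3383, -2.0093) x1=(-1.5860, 0.3065, -1.6863) x2=(-1.0370, 0.8614, -1.2968) x3=(0.3474, -1.4893, 1.6760) x4=(-0.6169, 1.8635, 1.4733)
step 3: x0=(-0.1373, 1.3356, -2.0316) x1=(-1.5914, 0.2427, -1.6696) x2=(-1.0533, 0.8523, -1.1983) x3=(0.3411, -1.4789, 1.6490) x4=(-0.6354, 1.8702, 1.4899)
step 4: x0=(-0.0465, 1.3321, -2.0526) x1=(-1.5996, 0.1757, -1.6555) x2=(-1.0627, 0.8501, -1.0962) x3=(0.3348, -1.4686, 1.6220) x4=(-0.6538, 1.8770, 1.5065)
step 5: x0=(0.0436, 1.3282, -2.0731) x1=(-1.6068, 0.1099, -1.6405) x2=(-1.0730, 0.8463, -0.9965) x3=(0.3285, -1.4582, 1.5950) x4=(-0.6723, 1.8837, 1.5231)
step 6: x0=(0.1332, 1.3241, -2.0932) x1=(-1.6130, 0.0455, -1.6242) x2=(-1.0850, 0.8398, -0.8997) x3=(0.3222, -1.4479, 1.5680) x4=(-0.6907, 1.8904, 1.5397)
step 7: x0=(0.2226, 1.3199, -2.1131) x1=(-1.6183, -0.0176, -1.6068) x2=(-1.0983, 0.8310, -0.8051) x3=(0.3159, -1.4375, 1.5410) x4=(-0.7092, 1.8971, 1.5563)
step 8: x0=(0.3118, 1.3156, -2.1328) x1=(-1.6231, -0.0799, -1.5887) x2=(-1.1125, 0.8207, -0.7122) x3=(0.3096, -1.4271, 1.5140) x4=(-0.7276, 1.9038, 1.5729)
step 9: x0=(0.4010, 1.3113, -2.1525) x1=(-1.6276, -0.1416, -1.5700) x2=(-1.1273, 0.8092, -0.6205) x3=(0.3033, -1.4168, 1.4870) x4=(-0.7461, 1.9105, 1.5895)
step 10: x0=(0.4901, 1.3070, -2.1722) x1=(-1.6318, -0.2028, -1.5508) x2=(-1.1424, 0.7969, -0.5297) x3=(0.2970, -1.4064, 1.4599) x4=(-0.7645, 1.9172, 1.6060)
step 11: x0=(0.5792, 1.3026, -2.1918) x1=(-1.6358, -0.2637, -1.5313) x2=(-1.1579, 0.7839, -0.4395) x3=(0.2906, -1.3960, 1.4329) x4=(-0.7830, 1.9239, 1.6225)
step 12: x0=(0.6682, 1.2983, -2.2114) x1=(-1.6398, -0.3244, -1.5116) x2=(-1.1735, 0.7706, -0.3498) x3=(0.2843, -1.3856, 1.4059) x4=(-0.8015, 1.9305, 1.6390)

no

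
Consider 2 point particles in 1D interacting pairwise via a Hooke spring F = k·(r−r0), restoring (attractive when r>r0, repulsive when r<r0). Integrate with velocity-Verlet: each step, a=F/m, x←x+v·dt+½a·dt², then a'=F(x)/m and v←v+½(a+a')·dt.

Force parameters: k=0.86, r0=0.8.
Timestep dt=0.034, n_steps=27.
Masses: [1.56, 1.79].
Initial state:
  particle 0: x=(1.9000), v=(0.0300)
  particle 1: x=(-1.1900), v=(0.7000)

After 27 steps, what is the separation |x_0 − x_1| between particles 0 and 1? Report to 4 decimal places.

step 0: x0=(1.9000) x1=(-1.1900)
step 1: x0=(1.9003) x1=(-1.1656)
step 2: x0=(1.8991) x1=(-1.1399)
step 3: x0=(1.8966) x1=(-1.1129)
step 4: x0=(1.8926) x1=(-1.0848)
step 5: x0=(1.8872) x1=(-1.0554)
step 6: x0=(1.8804) x1=(-1.0248)
step 7: x0=(1.8724) x1=(-0.9931)
step 8: x0=(1.8630) x1=(-0.9602)
step 9: x0=(1.8523) x1=(-0.9262)
step 10: x0=(1.8403) x1=(-0.8911)
step 11: x0=(1.8271) x1=(-0.8549)
step 12: x0=(1.8128) x1=(-0.8177)
step 13: x0=(1.7972) x1=(-0.7795)
step 14: x0=(1.7805) x1=(-0.7402)
step 15: x0=(1.7628) x1=(-0.7001)
step 16: x0=(1.7439) x1=(-0.6590)
step 17: x0=(1.7241) x1=(-0.6170)
step 18: x0=(1.7032) x1=(-0.5741)
step 19: x0=(1.6815) x1=(-0.5304)
step 20: x0=(1.6588) x1=(-0.4860)
step 21: x0=(1.6352) x1=(-0.4408)
step 22: x0=(1.6109) x1=(-0.3949)
step 23: x0=(1.5858) x1=(-0.3483)
step 24: x0=(1.5599) x1=(-0.3011)
step 25: x0=(1.5334) x1=(-0.2533)
step 26: x0=(1.5063) x1=(-0.2049)
step 27: x0=(1.4785) x1=(-0.1561)

1.6346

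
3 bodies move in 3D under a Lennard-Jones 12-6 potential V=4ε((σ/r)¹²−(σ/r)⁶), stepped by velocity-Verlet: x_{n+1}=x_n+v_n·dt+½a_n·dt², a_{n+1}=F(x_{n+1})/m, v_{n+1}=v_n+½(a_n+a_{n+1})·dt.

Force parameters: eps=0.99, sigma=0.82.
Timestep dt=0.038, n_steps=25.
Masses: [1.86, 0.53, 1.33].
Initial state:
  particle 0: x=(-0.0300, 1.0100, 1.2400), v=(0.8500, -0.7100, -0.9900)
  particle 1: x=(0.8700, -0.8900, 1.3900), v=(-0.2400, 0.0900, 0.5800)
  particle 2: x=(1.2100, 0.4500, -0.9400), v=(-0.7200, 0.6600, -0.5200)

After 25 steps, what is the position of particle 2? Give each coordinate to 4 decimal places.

step 0: x0=(-0.0300, 1.0100, 1.2400) x1=(0.8700, -0.8900, 1.3900) x2=(1.2100, 0.4500, -0.9400)
step 1: x0=(0.0023, 0.9830, 1.2024) x1=(0.8609, -0.8865, 1.4120) x2=(1.1826, 0.4751, -0.9598)
step 2: x0=(0.0346, 0.9560, 1.1648) x1=(0.8517, -0.8829, 1.4340) x2=(1.1553, 0.5002, -0.9795)
step 3: x0=(0.0670, 0.9289, 1.1271) x1=(0.8424, -0.8792, 1.4560) x2=(1.1279, 0.5252, -0.9992)
step 4: x0=(0.0994, 0.9018, 1.0895) x1=(0.8331, -0.8753, 1.4779) x2=(1.1005, 0.5503, -1.0189)
step 5: x0=(0.1317, 0.8747, 1.0519) x1=(0.8238, -0.8713, 1.4998) x2=(1.0731, 0.5754, -1.0386)
step 6: x0=(0.1642, 0.8474, 1.0142) x1=(0.8143, -0.8671, 1.5217) x2=(1.0457, 0.6005, -1.0582)
step 7: x0=(0.1966, 0.8202, 0.9766) x1=(0.8048, -0.8627, 1.5434) x2=(1.0183, 0.6256, -1.0779)
step 8: x0=(0.2291, 0.7929, 0.9389) x1=(0.7952, -0.8581, 1.5651) x2=(0.9909, 0.6506, -1.0975)
step 9: x0=(0.2616, 0.7655, 0.9013) x1=(0.7856, -0.8532, 1.5867) x2=(0.9634, 0.6757, -1.1170)
step 10: x0=(0.2941, 0.7380, 0.8637) x1=(0.7758, -0.8481, 1.6082) x2=(0.9360, 0.7008, -1.1366)
step 11: x0=(0.3267, 0.7105, 0.8261) x1=(0.7660, -0.8427, 1.6296) x2=(0.9085, 0.7259, -1.1560)
step 12: x0=(0.3593, 0.6829, 0.7884) x1=(0.7561, -0.8371, 1.6508) x2=(0.8811, 0.7510, -1.1755)
step 13: x0=(0.3919, 0.6552, 0.7508) x1=(0.7461, -0.8312, 1.6718) x2=(0.8536, 0.7760, -1.1949)
step 14: x0=(0.4246, 0.6274, 0.7132) x1=(0.7361, -0.8250, 1.6927) x2=(0.8261, 0.8011, -1.2142)
step 15: x0=(0.4573, 0.5996, 0.6756) x1=(0.7260, -0.8185, 1.7134) x2=(0.7985, 0.8262, -1.2334)
step 16: x0=(0.4900, 0.5716, 0.6380) x1=(0.7159, -0.8117, 1.7339) x2=(0.7710, 0.8512, -1.2526)
step 17: x0=(0.5227, 0.5437, 0.6005) x1=(0.7057, -0.8047, 1.7542) x2=(0.7435, 0.8763, -1.2717)
step 18: x0=(0.5555, 0.5156, 0.5629) x1=(0.6955, -0.7974, 1.7742) x2=(0.7159, 0.9013, -1.2907)
step 19: x0=(0.5883, 0.4875, 0.5253) x1=(0.6852, -0.7899, 1.7940) x2=(0.6884, 0.9263, -1.3097)
step 20: x0=(0.6210, 0.4594, 0.4877) x1=(0.6750, -0.7821, 1.8136) x2=(0.6608, 0.9513, -1.3285)
step 21: x0=(0.6538, 0.4312, 0.4501) x1=(0.6647, -0.7742, 1.8330) x2=(0.6332, 0.9763, -1.3473)
step 22: x0=(0.6866, 0.4029, 0.4126) x1=(0.6544, -0.7661, 1.8522) x2=(0.6057, 1.0012, -1.3660)
step 23: x0=(0.7193, 0.3747, 0.3750) x1=(0.6441, -0.7578, 1.8712) x2=(0.5781, 1.0261, -1.3845)
step 24: x0=(0.7521, 0.3464, 0.3374) x1=(0.6339, -0.7493, 1.8900) x2=(0.5506, 1.0510, -1.4030)
step 25: x0=(0.7849, 0.3182, 0.2998) x1=(0.6236, -0.7408, 1.9086) x2=(0.5230, 1.0759, -1.4214)

(0.5230, 1.0759, -1.4214)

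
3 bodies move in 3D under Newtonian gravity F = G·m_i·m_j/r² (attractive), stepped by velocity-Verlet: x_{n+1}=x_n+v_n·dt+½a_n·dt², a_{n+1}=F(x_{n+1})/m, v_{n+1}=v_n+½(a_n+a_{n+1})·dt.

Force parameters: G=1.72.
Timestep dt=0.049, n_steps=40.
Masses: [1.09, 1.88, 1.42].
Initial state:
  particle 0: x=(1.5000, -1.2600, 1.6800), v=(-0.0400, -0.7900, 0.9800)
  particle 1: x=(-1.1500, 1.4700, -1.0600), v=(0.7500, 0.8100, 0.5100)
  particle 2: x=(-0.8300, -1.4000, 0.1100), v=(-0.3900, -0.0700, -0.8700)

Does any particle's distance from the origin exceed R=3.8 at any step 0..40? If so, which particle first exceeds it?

yes, particle 0

step 0: x0=(1.5000, -1.2600, 1.6800) x1=(-1.1500, 1.4700, -1.0600) x2=(-0.8300, -1.4000, 0.1100)
step 1: x0=(1.4976, -1.2986, 1.7277) x1=(-1.1132, 1.5094, -1.0348) x2=(-0.8489, -1.4030, 0.0674)
step 2: x0=(1.4945, -1.3371, 1.7748) x1=(-1.0762, 1.5480, -1.0093) x2=(-0.8675, -1.4053, 0.0248)
step 3: x0=(1.4906, -1.3753, 1.8213) x1=(-1.0390, 1.5860, -0.9835) x2=(-0.8856, -1.4069, -0.0177)
step 4: x0=(1.4861, -1.4134, 1.8672) x1=(-1.0017, 1.6233, -0.9574) x2=(-0.9034, -1.4076, -0.0602)
step 5: x0=(1.4809, -1.4512, 1.9125) x1=(-0.9643, 1.6600, -0.9311) x2=(-0.9209, -1.4077, -0.1026)
step 6: x0=(1.4750, -1.4888, 1.9573) x1=(-0.9268, 1.6959, -0.9044) x2=(-0.9380, -1.4070, -0.1449)
step 7: x0=(1.4686, -1.5262, 2.0014) x1=(-0.8892, 1.7312, -0.8775) x2=(-0.9548, -1.4056, -0.1871)
step 8: x0=(1.4616, -1.5634, 2.0451) x1=(-0.8516, 1.7657, -0.8504) x2=(-0.9713, -1.4034, -0.2292)
step 9: x0=(1.4541, -1.6004, 2.0881) x1=(-0.8139, 1.7997, -0.8231) x2=(-0.9875, -1.4006, -0.2711)
step 10: x0=(1.4461, -1.6371, 2.1307) x1=(-0.7761, 1.8329, -0.7956) x2=(-1.0033, -1.3970, -0.3129)
step 11: x0=(1.4376, -1.6735, 2.1727) x1=(-0.7383, 1.8655, -0.7678) x2=(-1.0188, -1.3928, -0.3545)
step 12: x0=(1.4287, -1.7097, 2.2143) x1=(-0.7004, 1.8974, -0.7400) x2=(-1.0340, -1.3879, -0.3960)
step 13: x0=(1.4193, -1.7457, 2.2553) x1=(-0.6625, 1.9287, -0.7119) x2=(-1.0489, -1.3823, -0.4373)
step 14: x0=(1.4095, -1.7814, 2.2958) x1=(-0.6247, 1.9594, -0.6838) x2=(-1.0635, -1.3760, -0.4784)
step 15: x0=(1.3993, -1.8169, 2.3359) x1=(-0.5868, 1.9894, -0.6555) x2=(-1.0778, -1.3691, -0.5193)
step 16: x0=(1.3888, -1.8521, 2.3755) x1=(-0.5489, 2.0188, -0.6270) x2=(-1.0917, -1.3616, -0.5600)
step 17: x0=(1.3779, -1.8870, 2.4146) x1=(-0.5111, 2.0476, -0.5985) x2=(-1.1054, -1.3535, -0.6005)
step 18: x0=(1.3666, -1.9217, 2.4533) x1=(-0.4733, 2.0758, -0.5699) x2=(-1.1188, -1.3448, -0.6408)
step 19: x0=(1.3551, -1.9562, 2.4916) x1=(-0.4355, 2.1033, -0.5412) x2=(-1.1319, -1.3355, -0.6808)
step 20: x0=(1.3432, -1.9903, 2.5294) x1=(-0.3978, 2.1303, -0.5125) x2=(-1.1447, -1.3256, -0.7206)
step 21: x0=(1.3310, -2.0243, 2.5668) x1=(-0.3601, 2.1568, -0.4837) x2=(-1.1573, -1.3151, -0.7601)
step 22: x0=(1.3186, -2.0579, 2.6039) x1=(-0.3225, 2.1826, -0.4548) x2=(-1.1695, -1.3041, -0.7995)
step 23: x0=(1.3059, -2.0913, 2.6405) x1=(-0.2849, 2.2079, -0.4259) x2=(-1.1815, -1.2926, -0.8385)
step 24: x0=(1.2930, -2.1245, 2.6767) x1=(-0.2474, 2.2327, -0.3970) x2=(-1.1931, -1.2805, -0.8773)
step 25: x0=(1.2798, -2.1574, 2.7125) x1=(-0.2099, 2.2570, -0.3680) x2=(-1.2045, -1.2680, -0.9158)
step 26: x0=(1.2664, -2.1900, 2.7480) x1=(-0.1726, 2.2807, -0.3390) x2=(-1.2157, -1.2549, -0.9541)
step 27: x0=(1.2528, -2.2224, 2.7831) x1=(-0.1353, 2.3039, -0.3100) x2=(-1.2265, -1.2414, -0.9921)
step 28: x0=(1.2389, -2.2546, 2.8179) x1=(-0.0981, 2.3266, -0.2811) x2=(-1.2371, -1.2273, -1.0299)
step 29: x0=(1.2249, -2.2865, 2.8523) x1=(-0.0610, 2.3488, -0.2521) x2=(-1.2474, -1.2129, -1.0673)
step 30: x0=(1.2107, -2.3181, 2.8863) x1=(-0.0240, 2.3706, -0.2231) x2=(-1.2574, -1.1980, -1.1045)
step 31: x0=(1.1963, -2.3495, 2.9200) x1=(0.0129, 2.3918, -0.1941) x2=(-1.2672, -1.1826, -1.1414)
step 32: x0=(1.1817, -2.3806, 2.9534) x1=(0.0497, 2.4126, -0.1652) x2=(-1.2767, -1.1669, -1.1781)
step 33: x0=(1.1670, -2.4115, 2.9865) x1=(0.0864, 2.4330, -0.1363) x2=(-1.2860, -1.1507, -1.2144)
step 34: x0=(1.1521, -2.4422, 3.0193) x1=(0.1230, 2.4529, -0.1074) x2=(-1.2950, -1.1342, -1.2505)
step 35: x0=(1.1371, -2.4726, 3.0517) x1=(0.1595, 2.4724, -0.0785) x2=(-1.3038, -1.1172, -1.2863)
step 36: x0=(1.1219, -2.5028, 3.0839) x1=(0.1959, 2.4915, -0.0497) x2=(-1.3123, -1.0999, -1.3218)
step 37: x0=(1.1066, -2.5327, 3.1157) x1=(0.2322, 2.5101, -0.0210) x2=(-1.3205, -1.0822, -1.3570)
step 38: x0=(1.0911, -2.5624, 3.1473) x1=(0.2684, 2.5284, 0.0078) x2=(-1.3285, -1.0642, -1.3919)
step 39: x0=(1.0756, -2.5918, 3.1786) x1=(0.3045, 2.5462, 0.0364) x2=(-1.3363, -1.0458, -1.4266)
step 40: x0=(1.0599, -2.6210, 3.2096) x1=(0.3404, 2.5637, 0.0650) x2=(-1.3438, -1.0271, -1.4610)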